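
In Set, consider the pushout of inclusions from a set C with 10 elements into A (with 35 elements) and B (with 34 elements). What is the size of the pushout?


The pushout A +_C B identifies the images of C in A and B.
|A +_C B| = |A| + |B| - |C| (for injections).
= 35 + 34 - 10 = 59

59


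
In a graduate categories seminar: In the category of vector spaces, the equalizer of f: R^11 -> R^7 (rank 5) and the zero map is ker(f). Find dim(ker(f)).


The equalizer of f and the zero map is ker(f).
By the rank-nullity theorem: dim(ker(f)) = dim(domain) - rank(f).
dim(ker(f)) = 11 - 5 = 6

6


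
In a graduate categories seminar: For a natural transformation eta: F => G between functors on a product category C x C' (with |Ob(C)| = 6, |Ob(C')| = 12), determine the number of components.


A natural transformation eta: F => G assigns one component morphism per
object of the domain category.
The domain is the product category C x C', so
|Ob(C x C')| = |Ob(C)| * |Ob(C')| = 6 * 12 = 72.
Therefore eta has 72 component morphisms.

72


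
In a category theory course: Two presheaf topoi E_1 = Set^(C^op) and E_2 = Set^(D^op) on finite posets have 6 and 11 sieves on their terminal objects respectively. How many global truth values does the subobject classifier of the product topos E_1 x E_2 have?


In a product of presheaf topoi E_1 x E_2, the subobject classifier
is Omega = Omega_1 x Omega_2 (componentwise), so
|Omega(top)| = |Omega_1(top_1)| * |Omega_2(top_2)|.
= 6 * 11 = 66.

66


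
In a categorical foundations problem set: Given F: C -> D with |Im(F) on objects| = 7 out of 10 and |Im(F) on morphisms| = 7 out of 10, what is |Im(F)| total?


The image of F consists of distinct objects and distinct morphisms.
|Im(F)| on objects = 7
|Im(F)| on morphisms = 7
Total image cardinality = 7 + 7 = 14

14


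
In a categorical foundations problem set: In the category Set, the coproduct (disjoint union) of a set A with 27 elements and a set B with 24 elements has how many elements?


In Set, the coproduct A + B is the disjoint union.
|A + B| = |A| + |B| = 27 + 24 = 51

51


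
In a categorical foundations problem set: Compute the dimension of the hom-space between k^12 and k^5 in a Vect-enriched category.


In Vect-enriched categories, Hom(k^n, k^m) is the space of m x n matrices.
dim(Hom(k^12, k^5)) = 5 * 12 = 60

60


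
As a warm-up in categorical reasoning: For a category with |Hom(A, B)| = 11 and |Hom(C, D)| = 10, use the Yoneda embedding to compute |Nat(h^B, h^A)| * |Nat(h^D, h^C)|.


By the Yoneda lemma, Nat(h^B, h^A) is isomorphic to Hom(A, B),
so |Nat(h^B, h^A)| = |Hom(A, B)| and |Nat(h^D, h^C)| = |Hom(C, D)|.
|Hom(A, B)| = 11, |Hom(C, D)| = 10.
|Nat(h^B, h^A) x Nat(h^D, h^C)| = 11 * 10 = 110

110


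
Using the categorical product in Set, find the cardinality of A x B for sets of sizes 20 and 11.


In Set, the product A x B is the Cartesian product.
By the universal property, |A x B| = |A| * |B|.
|A x B| = 20 * 11 = 220

220


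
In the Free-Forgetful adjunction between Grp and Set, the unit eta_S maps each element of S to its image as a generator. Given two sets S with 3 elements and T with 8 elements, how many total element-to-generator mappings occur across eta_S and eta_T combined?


The unit eta_X: X -> U(F(X)) of the Free-Forgetful adjunction
maps each element of X to a generator of F(X). For X = S + T (disjoint
union in Set), |S + T| = |S| + |T|.
Total mappings = 3 + 8 = 11.

11


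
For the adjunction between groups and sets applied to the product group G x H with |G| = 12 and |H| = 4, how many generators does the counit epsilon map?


The counit epsilon_K: F(U(K)) -> K of the Free-Forgetful adjunction
maps |K| generators of F(U(K)) into K. For K = G x H (the product group),
|G x H| = |G| * |H|.
Total generators mapped = 12 * 4 = 48.

48


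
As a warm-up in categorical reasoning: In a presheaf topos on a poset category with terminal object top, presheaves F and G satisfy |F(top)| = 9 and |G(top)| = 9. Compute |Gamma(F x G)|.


Global sections of a presheaf on a poset with terminal top satisfy
Gamma(H) ~ H(top). Presheaves admit pointwise products, so
(F x G)(top) = F(top) x G(top) (Cartesian product).
|Gamma(F x G)| = |F(top)| * |G(top)| = 9 * 9 = 81.

81


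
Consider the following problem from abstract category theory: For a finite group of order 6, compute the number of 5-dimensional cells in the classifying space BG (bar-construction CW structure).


In the bar-construction CW model of BG, the n-cells are indexed by
n-tuples [g_1|...|g_n] of non-identity elements of G (degenerate
simplices with some g_i = e do not contribute cells), so there are
(|G| - 1)^n n-cells.
For dim = 5 with |G| = 6:
cells = (6 - 1)^5 = 5^5 = 3125

3125


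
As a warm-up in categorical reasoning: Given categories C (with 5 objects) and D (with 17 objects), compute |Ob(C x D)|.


The product category C x D has objects that are pairs (c, d).
Number of pairs = |Ob(C)| * |Ob(D)| = 5 * 17 = 85

85


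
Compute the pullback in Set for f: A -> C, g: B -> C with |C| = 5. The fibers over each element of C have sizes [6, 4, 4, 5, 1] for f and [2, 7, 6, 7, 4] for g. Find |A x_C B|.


The pullback A x_C B consists of pairs (a, b) with f(a) = g(b).
For each element c in C, the fiber product has |f^-1(c)| * |g^-1(c)| elements.
Summing over C: 6 * 2 + 4 * 7 + 4 * 6 + 5 * 7 + 1 * 4
= 12 + 28 + 24 + 35 + 4 = 103

103


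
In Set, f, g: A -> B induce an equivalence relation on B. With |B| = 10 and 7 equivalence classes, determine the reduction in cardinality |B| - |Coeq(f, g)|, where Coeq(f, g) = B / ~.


The coequalizer Coeq(f, g) = B / ~ has one element per equivalence class.
|B| = 10, |Coeq(f, g)| = 7.
|B| - |Coeq(f, g)| = 10 - 7 = 3.

3


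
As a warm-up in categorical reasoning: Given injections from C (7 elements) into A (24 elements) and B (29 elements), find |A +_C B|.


The pushout A +_C B identifies the images of C in A and B.
|A +_C B| = |A| + |B| - |C| (for injections).
= 24 + 29 - 7 = 46

46


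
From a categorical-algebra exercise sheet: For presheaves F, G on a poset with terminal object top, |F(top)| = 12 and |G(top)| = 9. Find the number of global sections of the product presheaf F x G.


Global sections of a presheaf on a poset with terminal top satisfy
Gamma(H) ~ H(top). Presheaves admit pointwise products, so
(F x G)(top) = F(top) x G(top) (Cartesian product).
|Gamma(F x G)| = |F(top)| * |G(top)| = 12 * 9 = 108.

108


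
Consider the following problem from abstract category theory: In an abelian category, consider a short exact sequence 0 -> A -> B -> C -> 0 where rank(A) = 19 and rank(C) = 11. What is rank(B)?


For a short exact sequence 0 -> A -> B -> C -> 0,
rank is additive: rank(B) = rank(A) + rank(C).
rank(B) = 19 + 11 = 30

30


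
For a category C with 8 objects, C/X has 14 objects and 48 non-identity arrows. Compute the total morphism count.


In the slice category C/X, objects are morphisms to X.
Identity morphisms: 14 (one per object of C/X).
Non-identity morphisms: 48.
Total = 14 + 48 = 62

62


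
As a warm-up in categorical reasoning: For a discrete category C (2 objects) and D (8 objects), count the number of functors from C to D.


A functor from a discrete category C to D is determined by
where each object maps. Each of the 2 objects of C can map
to any of the 8 objects of D independently.
Number of functors = 8^2 = 64

64


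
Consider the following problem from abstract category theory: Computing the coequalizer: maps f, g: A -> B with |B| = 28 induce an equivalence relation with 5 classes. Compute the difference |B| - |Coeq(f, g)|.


The coequalizer Coeq(f, g) = B / ~ has one element per equivalence class.
|B| = 28, |Coeq(f, g)| = 5.
|B| - |Coeq(f, g)| = 28 - 5 = 23.

23


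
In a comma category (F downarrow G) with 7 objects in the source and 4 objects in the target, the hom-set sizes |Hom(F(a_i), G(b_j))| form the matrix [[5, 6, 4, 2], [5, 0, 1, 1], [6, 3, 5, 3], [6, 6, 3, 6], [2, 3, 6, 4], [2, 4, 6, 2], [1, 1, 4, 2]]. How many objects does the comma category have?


Objects of (F downarrow G) are triples (a, b, h: F(a)->G(b)).
The count equals the sum of all entries in the hom-matrix.
sum(row 0) = 17
sum(row 1) = 7
sum(row 2) = 17
sum(row 3) = 21
sum(row 4) = 15
sum(row 5) = 14
sum(row 6) = 8
Grand total = 99

99


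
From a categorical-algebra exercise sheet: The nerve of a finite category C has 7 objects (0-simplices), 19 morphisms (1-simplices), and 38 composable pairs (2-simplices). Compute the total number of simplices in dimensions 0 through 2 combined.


The 2-skeleton of the nerve N(C) consists of simplices in dimensions 0, 1, 2:
  |N(C)_0| = 7 (objects)
  |N(C)_1| = 19 (morphisms)
  |N(C)_2| = 38 (composable pairs)
Total = 7 + 19 + 38 = 64

64


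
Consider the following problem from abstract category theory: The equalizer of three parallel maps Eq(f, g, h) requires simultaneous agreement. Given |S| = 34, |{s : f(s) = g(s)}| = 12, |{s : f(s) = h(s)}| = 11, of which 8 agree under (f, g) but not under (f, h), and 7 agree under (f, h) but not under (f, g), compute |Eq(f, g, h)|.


Eq(f, g, h) is the triple-agreement set: points in S where all three
maps take the same value. Using inclusion-exclusion on the pairwise data:
Pair (f, g) agrees on 12 points; pair (f, h) on 11 points.
Points agreeing under (f, g) but not (f, h) = 8; under (f, h) but not (f, g) = 7.
Triple-agreement = agreement-in-(f, g) minus points that agree under (f, g) but not (f, h):
|Eq(f, g, h)| = 12 - 8 = 4
(cross-check via (f, h): 11 - 7 = 4.)

4


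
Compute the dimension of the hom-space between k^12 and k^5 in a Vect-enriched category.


In Vect-enriched categories, Hom(k^n, k^m) is the space of m x n matrices.
dim(Hom(k^12, k^5)) = 5 * 12 = 60

60


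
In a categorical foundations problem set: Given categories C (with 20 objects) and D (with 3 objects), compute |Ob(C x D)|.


The product category C x D has objects that are pairs (c, d).
Number of pairs = |Ob(C)| * |Ob(D)| = 20 * 3 = 60

60


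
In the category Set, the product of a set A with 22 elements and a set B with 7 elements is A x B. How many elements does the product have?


In Set, the product A x B is the Cartesian product.
By the universal property, |A x B| = |A| * |B|.
|A x B| = 22 * 7 = 154

154


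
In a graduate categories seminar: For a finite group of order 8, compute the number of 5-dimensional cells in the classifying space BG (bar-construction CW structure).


In the bar-construction CW model of BG, the n-cells are indexed by
n-tuples [g_1|...|g_n] of non-identity elements of G (degenerate
simplices with some g_i = e do not contribute cells), so there are
(|G| - 1)^n n-cells.
For dim = 5 with |G| = 8:
cells = (8 - 1)^5 = 7^5 = 16807

16807


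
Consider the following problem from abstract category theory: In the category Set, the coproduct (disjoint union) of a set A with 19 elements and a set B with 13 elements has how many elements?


In Set, the coproduct A + B is the disjoint union.
|A + B| = |A| + |B| = 19 + 13 = 32

32


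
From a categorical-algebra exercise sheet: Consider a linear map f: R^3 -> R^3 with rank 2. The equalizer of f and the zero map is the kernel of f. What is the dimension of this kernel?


The equalizer of f and the zero map is ker(f).
By the rank-nullity theorem: dim(ker(f)) = dim(domain) - rank(f).
dim(ker(f)) = 3 - 2 = 1

1


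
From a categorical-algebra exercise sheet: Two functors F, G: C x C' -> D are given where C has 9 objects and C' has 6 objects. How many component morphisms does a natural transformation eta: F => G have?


A natural transformation eta: F => G assigns one component morphism per
object of the domain category.
The domain is the product category C x C', so
|Ob(C x C')| = |Ob(C)| * |Ob(C')| = 9 * 6 = 54.
Therefore eta has 54 component morphisms.

54


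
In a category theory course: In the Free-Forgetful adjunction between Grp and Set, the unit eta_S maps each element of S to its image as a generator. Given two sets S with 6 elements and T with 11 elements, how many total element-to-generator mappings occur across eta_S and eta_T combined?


The unit eta_X: X -> U(F(X)) of the Free-Forgetful adjunction
maps each element of X to a generator of F(X). For X = S + T (disjoint
union in Set), |S + T| = |S| + |T|.
Total mappings = 6 + 11 = 17.

17


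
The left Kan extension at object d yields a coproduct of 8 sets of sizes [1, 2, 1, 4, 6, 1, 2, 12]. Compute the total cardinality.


Pointwise, the left Kan extension (Lan_F H)(d) is the colimit, indexed
by the comma category (F downarrow d), of H composed with the
projection (F downarrow d) -> C. Here that colimit is given
as a coproduct (disjoint union) of sets, so its cardinality is the
sum of the sizes of the summands.
Coproduct of sets with sizes: 1 + 2 + 1 + 4 + 6 + 1 + 2 + 12
= 29

29


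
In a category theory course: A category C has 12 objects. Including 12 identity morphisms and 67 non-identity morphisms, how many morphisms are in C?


Each object has an identity morphism, giving 12 identities.
Adding the 67 non-identity morphisms:
Total = 12 + 67 = 79

79


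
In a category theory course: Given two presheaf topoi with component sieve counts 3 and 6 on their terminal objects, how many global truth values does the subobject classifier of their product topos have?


In a product of presheaf topoi E_1 x E_2, the subobject classifier
is Omega = Omega_1 x Omega_2 (componentwise), so
|Omega(top)| = |Omega_1(top_1)| * |Omega_2(top_2)|.
= 3 * 6 = 18.

18


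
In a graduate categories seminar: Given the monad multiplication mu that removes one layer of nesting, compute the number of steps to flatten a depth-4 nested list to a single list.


Each application of mu: T^2 -> T removes one layer of nesting.
Starting at depth 4 (i.e., T^4(X)), we need to reach T(X).
Number of mu applications = 4 - 1 = 3

3


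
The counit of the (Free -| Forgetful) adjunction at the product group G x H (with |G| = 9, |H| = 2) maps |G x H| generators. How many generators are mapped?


The counit epsilon_K: F(U(K)) -> K of the Free-Forgetful adjunction
maps |K| generators of F(U(K)) into K. For K = G x H (the product group),
|G x H| = |G| * |H|.
Total generators mapped = 9 * 2 = 18.

18


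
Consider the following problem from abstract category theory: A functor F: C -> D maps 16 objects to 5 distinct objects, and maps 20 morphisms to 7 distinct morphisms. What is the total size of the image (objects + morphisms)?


The image of F consists of distinct objects and distinct morphisms.
|Im(F)| on objects = 5
|Im(F)| on morphisms = 7
Total image cardinality = 5 + 7 = 12

12


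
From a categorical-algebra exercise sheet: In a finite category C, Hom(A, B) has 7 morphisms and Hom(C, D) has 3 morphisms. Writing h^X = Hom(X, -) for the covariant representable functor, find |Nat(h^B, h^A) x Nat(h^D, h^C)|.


By the Yoneda lemma, Nat(h^B, h^A) is isomorphic to Hom(A, B),
so |Nat(h^B, h^A)| = |Hom(A, B)| and |Nat(h^D, h^C)| = |Hom(C, D)|.
|Hom(A, B)| = 7, |Hom(C, D)| = 3.
|Nat(h^B, h^A) x Nat(h^D, h^C)| = 7 * 3 = 21

21


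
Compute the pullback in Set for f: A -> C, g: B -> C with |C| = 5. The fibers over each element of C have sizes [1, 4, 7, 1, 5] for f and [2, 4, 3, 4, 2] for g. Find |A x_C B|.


The pullback A x_C B consists of pairs (a, b) with f(a) = g(b).
For each element c in C, the fiber product has |f^-1(c)| * |g^-1(c)| elements.
Summing over C: 1 * 2 + 4 * 4 + 7 * 3 + 1 * 4 + 5 * 2
= 2 + 16 + 21 + 4 + 10 = 53

53


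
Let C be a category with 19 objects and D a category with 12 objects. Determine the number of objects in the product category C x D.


The product category C x D has objects that are pairs (c, d).
Number of pairs = |Ob(C)| * |Ob(D)| = 19 * 12 = 228

228


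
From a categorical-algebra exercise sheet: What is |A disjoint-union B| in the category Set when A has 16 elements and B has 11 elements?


In Set, the coproduct A + B is the disjoint union.
|A + B| = |A| + |B| = 16 + 11 = 27

27


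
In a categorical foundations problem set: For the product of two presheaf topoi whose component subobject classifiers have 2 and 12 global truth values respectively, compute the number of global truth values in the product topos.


In a product of presheaf topoi E_1 x E_2, the subobject classifier
is Omega = Omega_1 x Omega_2 (componentwise), so
|Omega(top)| = |Omega_1(top_1)| * |Omega_2(top_2)|.
= 2 * 12 = 24.

24


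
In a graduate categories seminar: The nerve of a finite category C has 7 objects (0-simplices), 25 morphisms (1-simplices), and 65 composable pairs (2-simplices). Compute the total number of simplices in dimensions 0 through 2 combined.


The 2-skeleton of the nerve N(C) consists of simplices in dimensions 0, 1, 2:
  |N(C)_0| = 7 (objects)
  |N(C)_1| = 25 (morphisms)
  |N(C)_2| = 65 (composable pairs)
Total = 7 + 25 + 65 = 97

97


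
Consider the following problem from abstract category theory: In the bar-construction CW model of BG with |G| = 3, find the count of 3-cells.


In the bar-construction CW model of BG, the n-cells are indexed by
n-tuples [g_1|...|g_n] of non-identity elements of G (degenerate
simplices with some g_i = e do not contribute cells), so there are
(|G| - 1)^n n-cells.
For dim = 3 with |G| = 3:
cells = (3 - 1)^3 = 2^3 = 8

8


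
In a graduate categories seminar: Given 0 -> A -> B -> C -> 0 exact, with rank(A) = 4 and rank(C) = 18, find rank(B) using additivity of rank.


For a short exact sequence 0 -> A -> B -> C -> 0,
rank is additive: rank(B) = rank(A) + rank(C).
rank(B) = 4 + 18 = 22

22


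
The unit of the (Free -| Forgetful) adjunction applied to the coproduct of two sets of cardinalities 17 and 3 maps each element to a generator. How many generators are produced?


The unit eta_X: X -> U(F(X)) of the Free-Forgetful adjunction
maps each element of X to a generator of F(X). For X = S + T (disjoint
union in Set), |S + T| = |S| + |T|.
Total mappings = 17 + 3 = 20.

20


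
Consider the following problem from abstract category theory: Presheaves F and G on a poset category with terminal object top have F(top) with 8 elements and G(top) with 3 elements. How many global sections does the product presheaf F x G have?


Global sections of a presheaf on a poset with terminal top satisfy
Gamma(H) ~ H(top). Presheaves admit pointwise products, so
(F x G)(top) = F(top) x G(top) (Cartesian product).
|Gamma(F x G)| = |F(top)| * |G(top)| = 8 * 3 = 24.

24


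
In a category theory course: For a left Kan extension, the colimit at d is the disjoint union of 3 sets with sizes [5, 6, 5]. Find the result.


Pointwise, the left Kan extension (Lan_F H)(d) is the colimit, indexed
by the comma category (F downarrow d), of H composed with the
projection (F downarrow d) -> C. Here that colimit is given
as a coproduct (disjoint union) of sets, so its cardinality is the
sum of the sizes of the summands.
Coproduct of sets with sizes: 5 + 6 + 5
= 16

16


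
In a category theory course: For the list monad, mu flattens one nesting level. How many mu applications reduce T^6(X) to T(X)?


Each application of mu: T^2 -> T removes one layer of nesting.
Starting at depth 6 (i.e., T^6(X)), we need to reach T(X).
Number of mu applications = 6 - 1 = 5

5


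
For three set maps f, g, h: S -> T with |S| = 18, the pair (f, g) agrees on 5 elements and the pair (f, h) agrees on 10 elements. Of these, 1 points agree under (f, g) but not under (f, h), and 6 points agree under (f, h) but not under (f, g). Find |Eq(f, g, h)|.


Eq(f, g, h) is the triple-agreement set: points in S where all three
maps take the same value. Using inclusion-exclusion on the pairwise data:
Pair (f, g) agrees on 5 points; pair (f, h) on 10 points.
Points agreeing under (f, g) but not (f, h) = 1; under (f, h) but not (f, g) = 6.
Triple-agreement = agreement-in-(f, g) minus points that agree under (f, g) but not (f, h):
|Eq(f, g, h)| = 5 - 1 = 4
(cross-check via (f, h): 10 - 6 = 4.)

4


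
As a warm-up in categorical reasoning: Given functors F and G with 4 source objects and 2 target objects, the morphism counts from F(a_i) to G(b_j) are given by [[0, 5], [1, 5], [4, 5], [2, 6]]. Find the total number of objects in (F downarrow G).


Objects of (F downarrow G) are triples (a, b, h: F(a)->G(b)).
The count equals the sum of all entries in the hom-matrix.
sum(row 0) = 5
sum(row 1) = 6
sum(row 2) = 9
sum(row 3) = 8
Grand total = 28

28


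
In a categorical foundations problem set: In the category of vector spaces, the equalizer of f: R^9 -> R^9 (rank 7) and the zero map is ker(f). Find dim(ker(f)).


The equalizer of f and the zero map is ker(f).
By the rank-nullity theorem: dim(ker(f)) = dim(domain) - rank(f).
dim(ker(f)) = 9 - 7 = 2

2


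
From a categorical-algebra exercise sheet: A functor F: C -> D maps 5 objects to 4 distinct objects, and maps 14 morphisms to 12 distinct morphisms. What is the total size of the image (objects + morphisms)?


The image of F consists of distinct objects and distinct morphisms.
|Im(F)| on objects = 4
|Im(F)| on morphisms = 12
Total image cardinality = 4 + 12 = 16

16


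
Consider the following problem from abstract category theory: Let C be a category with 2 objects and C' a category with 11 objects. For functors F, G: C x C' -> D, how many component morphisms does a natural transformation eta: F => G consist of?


A natural transformation eta: F => G assigns one component morphism per
object of the domain category.
The domain is the product category C x C', so
|Ob(C x C')| = |Ob(C)| * |Ob(C')| = 2 * 11 = 22.
Therefore eta has 22 component morphisms.

22


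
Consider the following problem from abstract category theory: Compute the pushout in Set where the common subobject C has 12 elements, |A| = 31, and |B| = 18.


The pushout A +_C B identifies the images of C in A and B.
|A +_C B| = |A| + |B| - |C| (for injections).
= 31 + 18 - 12 = 37

37


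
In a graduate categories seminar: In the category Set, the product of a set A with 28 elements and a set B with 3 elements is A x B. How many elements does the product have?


In Set, the product A x B is the Cartesian product.
By the universal property, |A x B| = |A| * |B|.
|A x B| = 28 * 3 = 84

84


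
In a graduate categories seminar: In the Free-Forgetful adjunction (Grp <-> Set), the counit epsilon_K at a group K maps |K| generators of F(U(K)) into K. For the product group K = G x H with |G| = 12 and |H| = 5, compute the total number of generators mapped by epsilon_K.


The counit epsilon_K: F(U(K)) -> K of the Free-Forgetful adjunction
maps |K| generators of F(U(K)) into K. For K = G x H (the product group),
|G x H| = |G| * |H|.
Total generators mapped = 12 * 5 = 60.

60


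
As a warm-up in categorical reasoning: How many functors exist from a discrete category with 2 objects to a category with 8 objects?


A functor from a discrete category C to D is determined by
where each object maps. Each of the 2 objects of C can map
to any of the 8 objects of D independently.
Number of functors = 8^2 = 64

64


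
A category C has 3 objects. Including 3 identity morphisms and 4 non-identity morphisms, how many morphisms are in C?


Each object has an identity morphism, giving 3 identities.
Adding the 4 non-identity morphisms:
Total = 3 + 4 = 7

7


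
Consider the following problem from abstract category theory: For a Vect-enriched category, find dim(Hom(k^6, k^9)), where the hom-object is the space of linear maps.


In Vect-enriched categories, Hom(k^n, k^m) is the space of m x n matrices.
dim(Hom(k^6, k^9)) = 9 * 6 = 54

54


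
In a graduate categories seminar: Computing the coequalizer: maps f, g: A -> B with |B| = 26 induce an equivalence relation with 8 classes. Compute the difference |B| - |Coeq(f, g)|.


The coequalizer Coeq(f, g) = B / ~ has one element per equivalence class.
|B| = 26, |Coeq(f, g)| = 8.
|B| - |Coeq(f, g)| = 26 - 8 = 18.

18


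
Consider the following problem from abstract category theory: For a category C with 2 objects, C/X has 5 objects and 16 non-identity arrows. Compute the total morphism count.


In the slice category C/X, objects are morphisms to X.
Identity morphisms: 5 (one per object of C/X).
Non-identity morphisms: 16.
Total = 5 + 16 = 21

21


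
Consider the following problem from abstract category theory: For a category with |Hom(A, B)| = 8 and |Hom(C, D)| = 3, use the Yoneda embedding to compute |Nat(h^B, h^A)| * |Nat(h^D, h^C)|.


By the Yoneda lemma, Nat(h^B, h^A) is isomorphic to Hom(A, B),
so |Nat(h^B, h^A)| = |Hom(A, B)| and |Nat(h^D, h^C)| = |Hom(C, D)|.
|Hom(A, B)| = 8, |Hom(C, D)| = 3.
|Nat(h^B, h^A) x Nat(h^D, h^C)| = 8 * 3 = 24

24


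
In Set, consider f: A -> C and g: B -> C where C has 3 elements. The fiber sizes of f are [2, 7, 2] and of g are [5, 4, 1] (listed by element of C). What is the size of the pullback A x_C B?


The pullback A x_C B consists of pairs (a, b) with f(a) = g(b).
For each element c in C, the fiber product has |f^-1(c)| * |g^-1(c)| elements.
Summing over C: 2 * 5 + 7 * 4 + 2 * 1
= 10 + 28 + 2 = 40

40


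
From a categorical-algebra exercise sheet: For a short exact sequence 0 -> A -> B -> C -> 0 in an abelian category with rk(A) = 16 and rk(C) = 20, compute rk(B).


For a short exact sequence 0 -> A -> B -> C -> 0,
rank is additive: rank(B) = rank(A) + rank(C).
rank(B) = 16 + 20 = 36

36


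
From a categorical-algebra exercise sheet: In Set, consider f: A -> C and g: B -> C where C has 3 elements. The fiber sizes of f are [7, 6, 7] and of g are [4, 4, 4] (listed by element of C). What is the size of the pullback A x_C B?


The pullback A x_C B consists of pairs (a, b) with f(a) = g(b).
For each element c in C, the fiber product has |f^-1(c)| * |g^-1(c)| elements.
Summing over C: 7 * 4 + 6 * 4 + 7 * 4
= 28 + 24 + 28 = 80

80


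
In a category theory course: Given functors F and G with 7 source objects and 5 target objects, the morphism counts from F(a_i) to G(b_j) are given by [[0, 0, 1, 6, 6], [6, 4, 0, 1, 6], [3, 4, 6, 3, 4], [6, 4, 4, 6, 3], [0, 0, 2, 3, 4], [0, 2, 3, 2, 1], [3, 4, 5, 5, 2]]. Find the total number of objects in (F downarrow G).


Objects of (F downarrow G) are triples (a, b, h: F(a)->G(b)).
The count equals the sum of all entries in the hom-matrix.
sum(row 0) = 13
sum(row 1) = 17
sum(row 2) = 20
sum(row 3) = 23
sum(row 4) = 9
sum(row 5) = 8
sum(row 6) = 19
Grand total = 109

109


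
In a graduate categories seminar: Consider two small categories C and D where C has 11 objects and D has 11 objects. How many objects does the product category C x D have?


The product category C x D has objects that are pairs (c, d).
Number of pairs = |Ob(C)| * |Ob(D)| = 11 * 11 = 121

121


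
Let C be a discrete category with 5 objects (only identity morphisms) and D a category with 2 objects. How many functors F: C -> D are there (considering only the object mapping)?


A functor from a discrete category C to D is determined by
where each object maps. Each of the 5 objects of C can map
to any of the 2 objects of D independently.
Number of functors = 2^5 = 32

32


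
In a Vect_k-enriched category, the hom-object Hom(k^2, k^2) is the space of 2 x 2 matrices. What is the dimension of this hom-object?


In Vect-enriched categories, Hom(k^n, k^m) is the space of m x n matrices.
dim(Hom(k^2, k^2)) = 2 * 2 = 4

4


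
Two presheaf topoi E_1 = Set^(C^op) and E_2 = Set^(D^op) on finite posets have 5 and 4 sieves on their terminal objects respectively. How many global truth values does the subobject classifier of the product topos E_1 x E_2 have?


In a product of presheaf topoi E_1 x E_2, the subobject classifier
is Omega = Omega_1 x Omega_2 (componentwise), so
|Omega(top)| = |Omega_1(top_1)| * |Omega_2(top_2)|.
= 5 * 4 = 20.

20


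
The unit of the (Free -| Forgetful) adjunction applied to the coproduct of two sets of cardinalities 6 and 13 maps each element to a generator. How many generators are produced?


The unit eta_X: X -> U(F(X)) of the Free-Forgetful adjunction
maps each element of X to a generator of F(X). For X = S + T (disjoint
union in Set), |S + T| = |S| + |T|.
Total mappings = 6 + 13 = 19.

19


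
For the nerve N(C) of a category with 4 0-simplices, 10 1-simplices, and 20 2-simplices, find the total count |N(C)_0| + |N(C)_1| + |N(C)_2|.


The 2-skeleton of the nerve N(C) consists of simplices in dimensions 0, 1, 2:
  |N(C)_0| = 4 (objects)
  |N(C)_1| = 10 (morphisms)
  |N(C)_2| = 20 (composable pairs)
Total = 4 + 10 + 20 = 34

34


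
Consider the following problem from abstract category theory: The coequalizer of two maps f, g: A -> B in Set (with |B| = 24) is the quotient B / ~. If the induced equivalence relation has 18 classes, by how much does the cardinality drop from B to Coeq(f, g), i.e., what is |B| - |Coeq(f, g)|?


The coequalizer Coeq(f, g) = B / ~ has one element per equivalence class.
|B| = 24, |Coeq(f, g)| = 18.
|B| - |Coeq(f, g)| = 24 - 18 = 6.

6


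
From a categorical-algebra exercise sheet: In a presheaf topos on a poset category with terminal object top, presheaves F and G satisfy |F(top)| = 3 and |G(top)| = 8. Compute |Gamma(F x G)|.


Global sections of a presheaf on a poset with terminal top satisfy
Gamma(H) ~ H(top). Presheaves admit pointwise products, so
(F x G)(top) = F(top) x G(top) (Cartesian product).
|Gamma(F x G)| = |F(top)| * |G(top)| = 3 * 8 = 24.

24


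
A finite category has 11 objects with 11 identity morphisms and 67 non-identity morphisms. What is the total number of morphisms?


Each object has an identity morphism, giving 11 identities.
Adding the 67 non-identity morphisms:
Total = 11 + 67 = 78

78


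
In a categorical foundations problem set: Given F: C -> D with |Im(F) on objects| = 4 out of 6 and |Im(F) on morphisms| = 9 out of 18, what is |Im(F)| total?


The image of F consists of distinct objects and distinct morphisms.
|Im(F)| on objects = 4
|Im(F)| on morphisms = 9
Total image cardinality = 4 + 9 = 13

13


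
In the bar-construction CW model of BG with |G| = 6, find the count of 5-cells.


In the bar-construction CW model of BG, the n-cells are indexed by
n-tuples [g_1|...|g_n] of non-identity elements of G (degenerate
simplices with some g_i = e do not contribute cells), so there are
(|G| - 1)^n n-cells.
For dim = 5 with |G| = 6:
cells = (6 - 1)^5 = 5^5 = 3125

3125


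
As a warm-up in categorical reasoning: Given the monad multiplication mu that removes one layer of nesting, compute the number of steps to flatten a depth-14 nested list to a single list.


Each application of mu: T^2 -> T removes one layer of nesting.
Starting at depth 14 (i.e., T^14(X)), we need to reach T(X).
Number of mu applications = 14 - 1 = 13

13


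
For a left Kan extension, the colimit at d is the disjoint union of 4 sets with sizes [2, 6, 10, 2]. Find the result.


Pointwise, the left Kan extension (Lan_F H)(d) is the colimit, indexed
by the comma category (F downarrow d), of H composed with the
projection (F downarrow d) -> C. Here that colimit is given
as a coproduct (disjoint union) of sets, so its cardinality is the
sum of the sizes of the summands.
Coproduct of sets with sizes: 2 + 6 + 10 + 2
= 20

20


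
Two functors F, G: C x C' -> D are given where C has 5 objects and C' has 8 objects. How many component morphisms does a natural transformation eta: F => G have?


A natural transformation eta: F => G assigns one component morphism per
object of the domain category.
The domain is the product category C x C', so
|Ob(C x C')| = |Ob(C)| * |Ob(C')| = 5 * 8 = 40.
Therefore eta has 40 component morphisms.

40


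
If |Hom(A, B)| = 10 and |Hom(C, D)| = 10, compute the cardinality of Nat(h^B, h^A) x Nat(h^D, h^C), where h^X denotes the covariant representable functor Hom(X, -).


By the Yoneda lemma, Nat(h^B, h^A) is isomorphic to Hom(A, B),
so |Nat(h^B, h^A)| = |Hom(A, B)| and |Nat(h^D, h^C)| = |Hom(C, D)|.
|Hom(A, B)| = 10, |Hom(C, D)| = 10.
|Nat(h^B, h^A) x Nat(h^D, h^C)| = 10 * 10 = 100

100


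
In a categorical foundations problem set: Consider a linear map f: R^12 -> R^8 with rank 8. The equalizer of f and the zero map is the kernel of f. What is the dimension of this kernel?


The equalizer of f and the zero map is ker(f).
By the rank-nullity theorem: dim(ker(f)) = dim(domain) - rank(f).
dim(ker(f)) = 12 - 8 = 4

4


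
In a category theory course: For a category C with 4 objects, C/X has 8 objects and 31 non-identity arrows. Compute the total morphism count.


In the slice category C/X, objects are morphisms to X.
Identity morphisms: 8 (one per object of C/X).
Non-identity morphisms: 31.
Total = 8 + 31 = 39

39


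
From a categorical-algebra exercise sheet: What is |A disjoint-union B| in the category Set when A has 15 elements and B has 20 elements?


In Set, the coproduct A + B is the disjoint union.
|A + B| = |A| + |B| = 15 + 20 = 35

35


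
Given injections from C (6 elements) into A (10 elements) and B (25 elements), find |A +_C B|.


The pushout A +_C B identifies the images of C in A and B.
|A +_C B| = |A| + |B| - |C| (for injections).
= 10 + 25 - 6 = 29

29


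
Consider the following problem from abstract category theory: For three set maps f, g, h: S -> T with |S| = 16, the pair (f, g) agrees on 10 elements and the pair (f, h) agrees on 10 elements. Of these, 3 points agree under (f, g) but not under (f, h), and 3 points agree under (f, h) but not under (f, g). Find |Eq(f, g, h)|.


Eq(f, g, h) is the triple-agreement set: points in S where all three
maps take the same value. Using inclusion-exclusion on the pairwise data:
Pair (f, g) agrees on 10 points; pair (f, h) on 10 points.
Points agreeing under (f, g) but not (f, h) = 3; under (f, h) but not (f, g) = 3.
Triple-agreement = agreement-in-(f, g) minus points that agree under (f, g) but not (f, h):
|Eq(f, g, h)| = 10 - 3 = 7
(cross-check via (f, h): 10 - 3 = 7.)

7


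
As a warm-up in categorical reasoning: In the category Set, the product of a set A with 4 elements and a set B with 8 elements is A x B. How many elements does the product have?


In Set, the product A x B is the Cartesian product.
By the universal property, |A x B| = |A| * |B|.
|A x B| = 4 * 8 = 32

32


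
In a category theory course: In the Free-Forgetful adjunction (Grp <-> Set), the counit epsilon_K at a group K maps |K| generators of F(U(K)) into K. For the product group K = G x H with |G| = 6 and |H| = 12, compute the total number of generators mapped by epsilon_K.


The counit epsilon_K: F(U(K)) -> K of the Free-Forgetful adjunction
maps |K| generators of F(U(K)) into K. For K = G x H (the product group),
|G x H| = |G| * |H|.
Total generators mapped = 6 * 12 = 72.

72


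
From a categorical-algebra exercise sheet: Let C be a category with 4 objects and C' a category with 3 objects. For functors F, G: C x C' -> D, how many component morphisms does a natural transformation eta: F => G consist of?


A natural transformation eta: F => G assigns one component morphism per
object of the domain category.
The domain is the product category C x C', so
|Ob(C x C')| = |Ob(C)| * |Ob(C')| = 4 * 3 = 12.
Therefore eta has 12 component morphisms.

12


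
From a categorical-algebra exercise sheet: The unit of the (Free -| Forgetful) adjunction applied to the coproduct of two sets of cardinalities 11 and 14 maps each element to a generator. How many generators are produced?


The unit eta_X: X -> U(F(X)) of the Free-Forgetful adjunction
maps each element of X to a generator of F(X). For X = S + T (disjoint
union in Set), |S + T| = |S| + |T|.
Total mappings = 11 + 14 = 25.

25


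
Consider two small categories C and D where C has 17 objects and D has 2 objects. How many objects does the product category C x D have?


The product category C x D has objects that are pairs (c, d).
Number of pairs = |Ob(C)| * |Ob(D)| = 17 * 2 = 34

34


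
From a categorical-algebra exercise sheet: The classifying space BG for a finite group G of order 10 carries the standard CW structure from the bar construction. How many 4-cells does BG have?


In the bar-construction CW model of BG, the n-cells are indexed by
n-tuples [g_1|...|g_n] of non-identity elements of G (degenerate
simplices with some g_i = e do not contribute cells), so there are
(|G| - 1)^n n-cells.
For dim = 4 with |G| = 10:
cells = (10 - 1)^4 = 9^4 = 6561

6561


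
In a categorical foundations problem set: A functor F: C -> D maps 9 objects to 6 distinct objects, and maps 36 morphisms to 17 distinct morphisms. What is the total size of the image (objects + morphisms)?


The image of F consists of distinct objects and distinct morphisms.
|Im(F)| on objects = 6
|Im(F)| on morphisms = 17
Total image cardinality = 6 + 17 = 23

23


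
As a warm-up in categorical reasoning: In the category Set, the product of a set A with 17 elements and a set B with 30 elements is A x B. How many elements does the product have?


In Set, the product A x B is the Cartesian product.
By the universal property, |A x B| = |A| * |B|.
|A x B| = 17 * 30 = 510

510


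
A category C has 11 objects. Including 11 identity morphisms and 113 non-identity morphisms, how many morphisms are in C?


Each object has an identity morphism, giving 11 identities.
Adding the 113 non-identity morphisms:
Total = 11 + 113 = 124

124


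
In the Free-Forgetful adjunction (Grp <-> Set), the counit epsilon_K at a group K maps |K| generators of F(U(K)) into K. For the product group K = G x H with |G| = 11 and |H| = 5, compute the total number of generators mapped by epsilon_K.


The counit epsilon_K: F(U(K)) -> K of the Free-Forgetful adjunction
maps |K| generators of F(U(K)) into K. For K = G x H (the product group),
|G x H| = |G| * |H|.
Total generators mapped = 11 * 5 = 55.

55


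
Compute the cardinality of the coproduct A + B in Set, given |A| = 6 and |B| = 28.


In Set, the coproduct A + B is the disjoint union.
|A + B| = |A| + |B| = 6 + 28 = 34

34


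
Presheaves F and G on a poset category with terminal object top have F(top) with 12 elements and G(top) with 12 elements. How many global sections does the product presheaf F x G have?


Global sections of a presheaf on a poset with terminal top satisfy
Gamma(H) ~ H(top). Presheaves admit pointwise products, so
(F x G)(top) = F(top) x G(top) (Cartesian product).
|Gamma(F x G)| = |F(top)| * |G(top)| = 12 * 12 = 144.

144


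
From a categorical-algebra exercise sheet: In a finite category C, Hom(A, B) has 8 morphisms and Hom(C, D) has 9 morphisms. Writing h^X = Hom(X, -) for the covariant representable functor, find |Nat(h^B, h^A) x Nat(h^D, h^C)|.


By the Yoneda lemma, Nat(h^B, h^A) is isomorphic to Hom(A, B),
so |Nat(h^B, h^A)| = |Hom(A, B)| and |Nat(h^D, h^C)| = |Hom(C, D)|.
|Hom(A, B)| = 8, |Hom(C, D)| = 9.
|Nat(h^B, h^A) x Nat(h^D, h^C)| = 8 * 9 = 72

72


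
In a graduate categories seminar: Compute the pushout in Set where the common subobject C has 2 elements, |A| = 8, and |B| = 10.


The pushout A +_C B identifies the images of C in A and B.
|A +_C B| = |A| + |B| - |C| (for injections).
= 8 + 10 - 2 = 16

16


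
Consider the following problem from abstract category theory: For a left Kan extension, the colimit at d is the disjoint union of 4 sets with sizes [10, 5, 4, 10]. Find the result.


Pointwise, the left Kan extension (Lan_F H)(d) is the colimit, indexed
by the comma category (F downarrow d), of H composed with the
projection (F downarrow d) -> C. Here that colimit is given
as a coproduct (disjoint union) of sets, so its cardinality is the
sum of the sizes of the summands.
Coproduct of sets with sizes: 10 + 5 + 4 + 10
= 29

29


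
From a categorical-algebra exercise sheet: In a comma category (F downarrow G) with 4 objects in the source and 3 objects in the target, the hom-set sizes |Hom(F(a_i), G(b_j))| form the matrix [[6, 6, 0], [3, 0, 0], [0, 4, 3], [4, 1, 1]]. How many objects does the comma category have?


Objects of (F downarrow G) are triples (a, b, h: F(a)->G(b)).
The count equals the sum of all entries in the hom-matrix.
sum(row 0) = 12
sum(row 1) = 3
sum(row 2) = 7
sum(row 3) = 6
Grand total = 28

28
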